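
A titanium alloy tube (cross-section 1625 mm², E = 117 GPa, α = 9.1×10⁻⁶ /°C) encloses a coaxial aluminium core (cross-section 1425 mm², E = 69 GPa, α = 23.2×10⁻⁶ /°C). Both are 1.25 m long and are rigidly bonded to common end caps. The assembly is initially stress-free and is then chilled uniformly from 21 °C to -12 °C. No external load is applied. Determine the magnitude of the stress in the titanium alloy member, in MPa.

Both members must finish at the same length. With the larger α, the aluminium tends to over-contract; the plates restrain it, putting the aluminium in tension and the titanium alloy in compression. With no external load the two internal forces are equal and opposite, magnitude P.
Equating the net (thermal + elastic) strains gives |α₁ − α₂|·ΔT = P·[1/(A₁E₁) + 1/(A₂E₂)].
|α₁ − α₂|·ΔT = 14.1×10⁻⁶ × 33 = 0.0004653.
1/(A₁E₁) + 1/(A₂E₂) = 1/(1625×117×10³) + 1/(1425×69×10³) = 1.543×10⁻⁸ N⁻¹.
P = 0.0004653 / 1.543×10⁻⁸ = 30160 N = 30.16 kN.
σ_{titanium alloy} = P/A₁ = 30160/1625 = 18.56 MPa, compressive.

σ ≈ 18.6 MPa (compressive)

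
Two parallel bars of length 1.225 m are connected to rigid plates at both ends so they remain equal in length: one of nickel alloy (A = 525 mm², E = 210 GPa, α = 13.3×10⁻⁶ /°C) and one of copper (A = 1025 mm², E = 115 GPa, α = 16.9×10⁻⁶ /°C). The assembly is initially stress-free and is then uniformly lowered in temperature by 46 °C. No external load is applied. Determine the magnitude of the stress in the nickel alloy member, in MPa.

σ ≈ 18 MPa (compressive)

Both members must finish at the same length. With the larger α, the copper tends to over-contract; the plates restrain it, putting the copper in tension and the nickel alloy in compression. With no external load the two internal forces are equal and opposite, magnitude P.
Compatibility of the two members (thermal + elastic change equal): (α₁ − α₂)ΔT = P·[1/(A₁E₁) + 1/(A₂E₂)].
|α₁ − α₂|·ΔT = 3.6×10⁻⁶ × 46 = 0.0001656.
1/(A₁E₁) + 1/(A₂E₂) = 1/(525×210×10³) + 1/(1025×115×10³) = 1.755×10⁻⁸ N⁻¹.
P = 0.0001656 / 1.755×10⁻⁸ = 9434 N = 9.434 kN.
σ_{nickel alloy} = P/A₁ = 9434/525 = 17.97 MPa, compressive.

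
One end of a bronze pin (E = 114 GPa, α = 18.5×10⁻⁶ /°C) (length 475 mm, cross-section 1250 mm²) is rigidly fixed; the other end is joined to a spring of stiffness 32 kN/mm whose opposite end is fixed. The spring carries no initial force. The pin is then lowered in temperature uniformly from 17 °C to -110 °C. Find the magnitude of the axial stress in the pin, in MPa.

σ ≈ 25.8 MPa (tensile)

The unrestrained thermal change is αΔT L = 18.5×10⁻⁶ × 127 × 475 = 1.116 mm.
Let P be the tensile force in the spring. The pin extends elastically by PL/(AE) and the spring stretches by P/k; together these equal δ_free.
So P = δ_free / [L/(AE) + 1/k] = 1.116 / [ 475/(1250×114×10³) + 1/(32×10³) ].
P = 1.116 / 3.458×10⁻⁵ = 32270 N.
σ = P/A = 32270/1250 = 25.82 MPa.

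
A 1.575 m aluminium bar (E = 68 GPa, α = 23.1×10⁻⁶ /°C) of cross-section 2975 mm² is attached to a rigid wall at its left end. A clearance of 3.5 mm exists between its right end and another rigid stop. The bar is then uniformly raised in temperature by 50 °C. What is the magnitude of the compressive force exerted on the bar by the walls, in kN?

Free thermal elongation = αΔT L = 23.1×10⁻⁶ × 50 × 1575 = 1.819 mm.
Since δ_free = 1.82 mm is less than the 3.5 mm gap, the bar never touches the wall. No axial force develops.

P ≈ 0 kN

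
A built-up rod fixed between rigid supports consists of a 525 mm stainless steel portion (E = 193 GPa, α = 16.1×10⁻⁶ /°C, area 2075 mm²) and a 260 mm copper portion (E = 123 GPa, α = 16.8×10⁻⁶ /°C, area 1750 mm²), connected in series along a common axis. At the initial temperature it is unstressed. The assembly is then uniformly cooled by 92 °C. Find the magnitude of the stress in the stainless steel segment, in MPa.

With the walls removed the bar would change length by δ_free = Σ αᵢΔT Lᵢ = 16.1×10⁻⁶×92×525 + 16.8×10⁻⁶×92×260 = 1.179 mm.
The walls prevent any net length change, so an axial force P (same in every segment) develops. Compatibility: P · Σ Lᵢ/(AᵢEᵢ) = δ_free.
Σ Lᵢ/(AᵢEᵢ) = 525/(2075×193×10³) + 260/(1750×123×10³) = 2.519×10⁻⁶ mm/N.
P = 1.179 / 2.519×10⁻⁶ = 468300 N = 468.3 kN, tensile.
σ_{stainless steel} = P / A = 468300 / 2075 = 225.7 MPa.

σ ≈ 226 MPa (tensile)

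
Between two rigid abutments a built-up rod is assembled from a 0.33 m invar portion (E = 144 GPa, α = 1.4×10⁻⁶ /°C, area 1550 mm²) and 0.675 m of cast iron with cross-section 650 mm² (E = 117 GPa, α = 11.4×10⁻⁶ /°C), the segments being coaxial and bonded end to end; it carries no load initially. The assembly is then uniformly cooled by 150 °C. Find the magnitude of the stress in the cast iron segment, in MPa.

σ ≈ 182 MPa (tensile)

With the walls removed the bar would change length by δ_free = Σ αᵢΔT Lᵢ = 1.4×10⁻⁶×150×330 + 11.4×10⁻⁶×150×675 = 1.224 mm.
Since the ends are fixed, an axial force P builds up, equal in every segment, with P · Σ Lᵢ/(AᵢEᵢ) = δ_free.
Σ Lᵢ/(AᵢEᵢ) = 330/(1550×144×10³) + 675/(650×117×10³) = 1.035×10⁻⁵ mm/N.
So P = 1.224 / 1.035×10⁻⁵ = 118.2 kN, tensile.
σ_{cast iron} = P / A = 118200 / 650 = 181.8 MPa.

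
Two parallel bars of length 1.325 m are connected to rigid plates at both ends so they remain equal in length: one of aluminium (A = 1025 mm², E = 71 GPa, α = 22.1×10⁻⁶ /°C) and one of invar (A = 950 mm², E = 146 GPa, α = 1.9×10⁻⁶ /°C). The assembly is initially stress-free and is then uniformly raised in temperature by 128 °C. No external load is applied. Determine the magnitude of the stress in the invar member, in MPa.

σ ≈ 130 MPa (tensile)

Equilibrium of a rigid end plate with no external load gives equal and opposite internal forces ±P in the two members. Since α_{aluminium} > α_{invar}, heating drives the aluminium into compression and the invar into tension.
Compatibility of the two members (thermal + elastic change equal): (α₁ − α₂)ΔT = P·[1/(A₁E₁) + 1/(A₂E₂)].
|α₁ − α₂|·ΔT = 20.2×10⁻⁶ × 128 = 0.002586.
1/(A₁E₁) + 1/(A₂E₂) = 1/(1025×71×10³) + 1/(950×146×10³) = 2.095×10⁻⁸ N⁻¹.
P = 0.002586 / 2.095×10⁻⁸ = 123400 N = 123.4 kN.
σ_{invar} = P/A₂ = 123400/950 = 129.9 MPa, tensile.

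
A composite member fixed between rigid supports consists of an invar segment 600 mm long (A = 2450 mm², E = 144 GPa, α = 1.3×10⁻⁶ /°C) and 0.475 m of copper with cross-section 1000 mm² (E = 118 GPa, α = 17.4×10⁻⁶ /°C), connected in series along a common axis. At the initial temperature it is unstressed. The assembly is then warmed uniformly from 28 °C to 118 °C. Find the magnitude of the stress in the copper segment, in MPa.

With the walls removed the bar would change length by δ_free = Σ αᵢΔT Lᵢ = 1.3×10⁻⁶×90×600 + 17.4×10⁻⁶×90×475 = 0.814 mm.
Since the ends are fixed, an axial force P builds up, equal in every segment, with P · Σ Lᵢ/(AᵢEᵢ) = δ_free.
The series flexibility is Σ Lᵢ/(AᵢEᵢ) = 600/(2450×144×10³) + 475/(1000×118×10³) = 5.726×10⁻⁶ mm/N.
So P = 0.814 / 5.726×10⁻⁶ = 142.2 kN, compressive.
σ_{copper} = P / A = 142200 / 1000 = 142.2 MPa.

σ ≈ 142 MPa (compressive)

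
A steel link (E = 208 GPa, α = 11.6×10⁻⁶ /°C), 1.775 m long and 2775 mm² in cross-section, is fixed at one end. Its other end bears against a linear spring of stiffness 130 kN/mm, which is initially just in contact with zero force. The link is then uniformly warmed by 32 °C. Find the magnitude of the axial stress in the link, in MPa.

If the spring were absent the link would lengthen by αΔT L = 11.6×10⁻⁶ × 32 × 1775 = 0.6589 mm.
With a force P in the spring, the elastic change of the link is PL/(AE) and that of the spring is P/k; compatibility requires their sum to equal δ_free.
So P = δ_free / [L/(AE) + 1/k] = 0.6589 / [ 1775/(2775×208×10³) + 1/(130×10³) ].
P = 0.6589 / 1.077×10⁻⁵ = 61190 N.
σ = P/A = 61190/2775 = 22.05 MPa.

σ ≈ 22.1 MPa (compressive)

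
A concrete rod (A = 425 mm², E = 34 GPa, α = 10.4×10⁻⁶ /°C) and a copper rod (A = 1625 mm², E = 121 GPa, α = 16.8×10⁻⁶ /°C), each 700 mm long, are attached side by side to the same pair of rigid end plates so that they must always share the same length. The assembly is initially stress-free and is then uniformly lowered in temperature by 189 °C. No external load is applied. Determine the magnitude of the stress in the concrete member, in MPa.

Equilibrium of a rigid end plate with no external load gives equal and opposite internal forces ±P in the two members. Since α_{copper} > α_{concrete}, cooling drives the copper into tension and the concrete into compression.
Setting the final lengths equal and cancelling L: (α₁ − α₂)ΔT = P/(A₁E₁) + P/(A₂E₂).
|α₁ − α₂|·ΔT = 6.4×10⁻⁶ × 189 = 0.00121.
1/(A₁E₁) + 1/(A₂E₂) = 1/(425×34×10³) + 1/(1625×121×10³) = 7.429×10⁻⁸ N⁻¹.
So P = 0.00121 / 7.429×10⁻⁸ = 16.28 kN.
σ_{concrete} = P/A₁ = 16280/425 = 38.31 MPa, compressive.

σ ≈ 38.3 MPa (compressive)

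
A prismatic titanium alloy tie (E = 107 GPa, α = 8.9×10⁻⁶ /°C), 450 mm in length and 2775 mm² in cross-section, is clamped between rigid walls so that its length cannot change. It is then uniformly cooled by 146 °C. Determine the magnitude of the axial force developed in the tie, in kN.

The ends cannot move, so σ = EαΔT = 107×10³ × 8.9×10⁻⁶ × 146 = 139 MPa.
Then P = σA = 139 × 2775 mm² = 385.8 kN, tensile.

P ≈ 386 kN (tensile)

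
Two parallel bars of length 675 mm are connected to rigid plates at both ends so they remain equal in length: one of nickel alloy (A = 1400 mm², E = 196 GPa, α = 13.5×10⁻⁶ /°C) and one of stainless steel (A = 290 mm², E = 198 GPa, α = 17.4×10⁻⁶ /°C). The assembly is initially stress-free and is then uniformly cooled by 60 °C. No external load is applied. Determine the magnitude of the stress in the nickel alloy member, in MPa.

Both members must finish at the same length. With the larger α, the stainless steel tends to over-contract; the plates restrain it, putting the stainless steel in tension and the nickel alloy in compression. With no external load the two internal forces are equal and opposite, magnitude P.
Setting the final lengths equal and cancelling L: (α₁ − α₂)ΔT = P/(A₁E₁) + P/(A₂E₂).
|α₁ − α₂|·ΔT = 3.9×10⁻⁶ × 60 = 0.000234.
1/(A₁E₁) + 1/(A₂E₂) = 1/(1400×196×10³) + 1/(290×198×10³) = 2.106×10⁻⁸ N⁻¹.
P = 0.000234 / 2.106×10⁻⁸ = 11110 N = 11.11 kN.
σ_{nickel alloy} = P/A₁ = 11110/1400 = 7.937 MPa, compressive.

σ ≈ 7.94 MPa (compressive)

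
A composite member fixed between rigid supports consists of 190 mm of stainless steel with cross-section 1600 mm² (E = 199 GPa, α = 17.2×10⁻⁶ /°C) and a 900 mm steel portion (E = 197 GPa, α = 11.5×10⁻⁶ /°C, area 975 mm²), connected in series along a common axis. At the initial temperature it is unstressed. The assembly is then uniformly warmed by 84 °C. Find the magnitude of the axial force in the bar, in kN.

With the walls removed the bar would change length by δ_free = Σ αᵢΔT Lᵢ = 17.2×10⁻⁶×84×190 + 11.5×10⁻⁶×84×900 = 1.144 mm.
Since the ends are fixed, an axial force P builds up, equal in every segment, with P · Σ Lᵢ/(AᵢEᵢ) = δ_free.
Σ Lᵢ/(AᵢEᵢ) = 190/(1600×199×10³) + 900/(975×197×10³) = 5.282×10⁻⁶ mm/N.
P = 1.144 / 5.282×10⁻⁶ = 216600 N = 216.6 kN, compressive.

P ≈ 217 kN (compressive)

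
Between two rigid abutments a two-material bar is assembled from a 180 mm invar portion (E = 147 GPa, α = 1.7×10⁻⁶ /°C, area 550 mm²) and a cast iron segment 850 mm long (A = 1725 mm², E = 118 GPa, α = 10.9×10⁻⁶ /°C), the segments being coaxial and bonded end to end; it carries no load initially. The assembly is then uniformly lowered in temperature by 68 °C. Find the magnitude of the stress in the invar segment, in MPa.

Free thermal contraction of the whole bar: Σ αᵢΔT Lᵢ = 1.7×10⁻⁶×68×180 + 10.9×10⁻⁶×68×850 = 0.6508 mm.
The rigid supports impose zero overall length change; the single axial force P common to all segments must satisfy P Σ Lᵢ/(AᵢEᵢ) = δ_free.
The series flexibility is Σ Lᵢ/(AᵢEᵢ) = 180/(550×147×10³) + 850/(1725×118×10³) = 6.402×10⁻⁶ mm/N.
So P = 0.6508 / 6.402×10⁻⁶ = 101.7 kN, tensile.
σ_{invar} = P / A = 101700 / 550 = 184.8 MPa.

σ ≈ 185 MPa (tensile)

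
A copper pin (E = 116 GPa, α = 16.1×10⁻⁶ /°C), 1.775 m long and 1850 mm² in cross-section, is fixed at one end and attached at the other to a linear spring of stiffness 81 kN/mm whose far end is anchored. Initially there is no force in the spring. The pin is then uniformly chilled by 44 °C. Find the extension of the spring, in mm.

δ ≈ 0.753 mm

If the spring were absent the pin would shorten by αΔT L = 16.1×10⁻⁶ × 44 × 1775 = 1.257 mm.
With a force P in the spring, the elastic change of the pin is PL/(AE) and that of the spring is P/k; compatibility requires their sum to equal δ_free.
So P = δ_free / [L/(AE) + 1/k] = 1.257 / [ 1775/(1850×116×10³) + 1/(81×10³) ].
P = 1.257 / 2.062×10⁻⁵ = 60990 N.
Spring extension = P/k = 60990/(81×10³) = 0.753 mm.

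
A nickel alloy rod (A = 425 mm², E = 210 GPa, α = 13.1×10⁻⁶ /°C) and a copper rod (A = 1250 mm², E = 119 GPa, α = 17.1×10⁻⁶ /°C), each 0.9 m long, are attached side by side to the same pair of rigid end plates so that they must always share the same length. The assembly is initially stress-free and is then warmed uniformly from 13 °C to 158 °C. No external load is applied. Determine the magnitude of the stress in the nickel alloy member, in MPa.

Equilibrium of a rigid end plate with no external load gives equal and opposite internal forces ±P in the two members. Since α_{copper} > α_{nickel alloy}, heating drives the copper into compression and the nickel alloy into tension.
Setting the final lengths equal and cancelling L: (α₁ − α₂)ΔT = P/(A₁E₁) + P/(A₂E₂).
|α₁ − α₂|·ΔT = 4×10⁻⁶ × 145 = 0.00058.
1/(A₁E₁) + 1/(A₂E₂) = 1/(425×210×10³) + 1/(1250×119×10³) = 1.793×10⁻⁸ N⁻¹.
So P = 0.00058 / 1.793×10⁻⁸ = 32.35 kN.
σ_{nickel alloy} = P/A₁ = 32350/425 = 76.13 MPa, tensile.

σ ≈ 76.1 MPa (tensile)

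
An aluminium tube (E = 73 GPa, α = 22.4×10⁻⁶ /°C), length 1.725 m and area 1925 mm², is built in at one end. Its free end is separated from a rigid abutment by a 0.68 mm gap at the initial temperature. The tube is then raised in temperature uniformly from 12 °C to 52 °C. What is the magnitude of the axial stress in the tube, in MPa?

Unrestrained expansion: δ_free = αΔT L = 22.4×10⁻⁶ × 40 × 1725 = 1.546 mm.
After closing the 0.68 mm clearance, 1.546 − 0.68 = 0.8656 mm of expansion remains to be suppressed by the wall.
So σ = E(δ_free − g)/L = 73×10³ × 0.8656/1725 = 36.63 MPa.

σ ≈ 36.6 MPa (compressive)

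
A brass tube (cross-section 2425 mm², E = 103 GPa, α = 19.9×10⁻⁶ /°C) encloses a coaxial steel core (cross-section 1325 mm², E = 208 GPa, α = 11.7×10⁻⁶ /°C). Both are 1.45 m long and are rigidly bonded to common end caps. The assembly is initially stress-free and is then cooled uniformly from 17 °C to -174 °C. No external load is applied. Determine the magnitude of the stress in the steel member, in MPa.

The brass has the larger α, so on cooling it would change length more than the steel if both were free. The rigid plates force a common final length, so the brass is put into tension and the steel into compression, with equal and opposite forces P (no external load).
Equating the net (thermal + elastic) strains gives |α₁ − α₂|·ΔT = P·[1/(A₁E₁) + 1/(A₂E₂)].
|α₁ − α₂|·ΔT = 8.2×10⁻⁶ × 191 = 0.001566.
1/(A₁E₁) + 1/(A₂E₂) = 1/(2425×103×10³) + 1/(1325×208×10³) = 7.632×10⁻⁹ N⁻¹.
P = 0.001566 / 7.632×10⁻⁹ = 205200 N = 205.2 kN.
σ_{steel} = P/A₂ = 205200/1325 = 154.9 MPa, compressive.

σ ≈ 155 MPa (compressive)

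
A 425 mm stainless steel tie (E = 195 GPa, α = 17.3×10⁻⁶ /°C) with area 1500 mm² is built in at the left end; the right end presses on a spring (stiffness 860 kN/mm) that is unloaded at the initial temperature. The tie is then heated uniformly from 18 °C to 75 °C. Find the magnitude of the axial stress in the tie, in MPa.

σ ≈ 107 MPa (compressive)

Free thermal expansion: δ_free = αΔT L = 17.3×10⁻⁶ × 57 × 425 = 0.4191 mm.
Let P be the compressive force at the spring. The tie shortens elastically by PL/(AE) and the spring compresses by P/k; together these equal δ_free.
So P = δ_free / [L/(AE) + 1/k] = 0.4191 / [ 425/(1500×195×10³) + 1/(860×10³) ].
P = 0.4191 / 2.616×10⁻⁶ = 160200 N.
σ = P/A = 160200/1500 = 106.8 MPa.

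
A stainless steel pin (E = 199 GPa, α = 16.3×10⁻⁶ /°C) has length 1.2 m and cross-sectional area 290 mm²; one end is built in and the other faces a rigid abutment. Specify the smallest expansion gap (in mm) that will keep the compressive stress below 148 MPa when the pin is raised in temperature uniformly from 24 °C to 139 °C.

Free expansion if unrestrained: δ_free = αΔT L = 16.3×10⁻⁶ × 115 × 1200 = 2.249 mm.
At the allowable stress the elastic shortening the wall may impose is σL/E = 148 × 1200 / (199×10³) = 0.8925 mm.
So the gap has to take up the difference, g_min = δ_free − σL/E = 2.249 − 0.8925 = 1.357 mm.

g ≈ 1.36 mm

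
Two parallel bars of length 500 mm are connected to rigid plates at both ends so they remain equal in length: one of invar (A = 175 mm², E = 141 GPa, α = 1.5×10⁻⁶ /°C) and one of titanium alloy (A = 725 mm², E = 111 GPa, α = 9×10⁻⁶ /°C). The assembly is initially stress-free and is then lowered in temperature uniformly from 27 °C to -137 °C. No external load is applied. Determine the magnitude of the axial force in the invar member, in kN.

P ≈ 23.2 kN (compressive in the invar)

Equilibrium of a rigid end plate with no external load gives equal and opposite internal forces ±P in the two members. Since α_{titanium alloy} > α_{invar}, cooling drives the titanium alloy into tension and the invar into compression.
Equating the net (thermal + elastic) strains gives |α₁ − α₂|·ΔT = P·[1/(A₁E₁) + 1/(A₂E₂)].
|α₁ − α₂|·ΔT = 7.5×10⁻⁶ × 164 = 0.00123.
1/(A₁E₁) + 1/(A₂E₂) = 1/(175×141×10³) + 1/(725×111×10³) = 5.295×10⁻⁸ N⁻¹.
So P = 0.00123 / 5.295×10⁻⁸ = 23.23 kN.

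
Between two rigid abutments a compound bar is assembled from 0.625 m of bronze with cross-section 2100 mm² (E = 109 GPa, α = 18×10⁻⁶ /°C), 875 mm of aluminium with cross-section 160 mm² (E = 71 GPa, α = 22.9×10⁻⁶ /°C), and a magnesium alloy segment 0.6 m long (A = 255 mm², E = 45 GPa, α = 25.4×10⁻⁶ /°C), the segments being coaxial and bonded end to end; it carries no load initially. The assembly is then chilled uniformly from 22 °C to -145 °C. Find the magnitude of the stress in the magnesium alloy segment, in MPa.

With the walls removed the bar would change length by δ_free = Σ αᵢΔT Lᵢ = 18×10⁻⁶×167×625 + 22.9×10⁻⁶×167×875 + 25.4×10⁻⁶×167×600 = 7.77 mm.
Since the ends are fixed, an axial force P builds up, equal in every segment, with P · Σ Lᵢ/(AᵢEᵢ) = δ_free.
Σ Lᵢ/(AᵢEᵢ) = 625/(2100×109×10³) + 875/(160×71×10³) + 600/(255×45×10³) = 0.000132 mm/N.
So P = 7.77 / 0.000132 = 58.85 kN, tensile.
σ_{magnesium alloy} = P / A = 58850 / 255 = 230.8 MPa.

σ ≈ 231 MPa (tensile)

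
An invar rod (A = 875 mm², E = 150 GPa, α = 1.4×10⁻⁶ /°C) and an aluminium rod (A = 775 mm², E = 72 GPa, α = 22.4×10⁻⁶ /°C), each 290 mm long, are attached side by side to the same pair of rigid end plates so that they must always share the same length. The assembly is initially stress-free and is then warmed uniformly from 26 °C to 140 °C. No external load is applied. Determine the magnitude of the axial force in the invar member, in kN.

P ≈ 93.7 kN (tensile in the invar)

Both members must finish at the same length. With the larger α, the aluminium tends to over-expand; the plates restrain it, putting the aluminium in compression and the invar in tension. With no external load the two internal forces are equal and opposite, magnitude P.
Compatibility of the two members (thermal + elastic change equal): (α₁ − α₂)ΔT = P·[1/(A₁E₁) + 1/(A₂E₂)].
|α₁ − α₂|·ΔT = 21×10⁻⁶ × 114 = 0.002394.
1/(A₁E₁) + 1/(A₂E₂) = 1/(875×150×10³) + 1/(775×72×10³) = 2.554×10⁻⁸ N⁻¹.
P = 0.002394 / 2.554×10⁻⁸ = 93730 N = 93.73 kN.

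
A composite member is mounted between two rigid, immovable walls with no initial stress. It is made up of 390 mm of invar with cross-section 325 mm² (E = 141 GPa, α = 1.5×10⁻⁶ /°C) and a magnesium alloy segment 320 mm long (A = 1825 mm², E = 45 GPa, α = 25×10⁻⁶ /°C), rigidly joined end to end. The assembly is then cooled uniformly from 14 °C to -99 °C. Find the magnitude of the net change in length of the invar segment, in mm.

Free thermal contraction of the whole bar: Σ αᵢΔT Lᵢ = 1.5×10⁻⁶×113×390 + 25×10⁻⁶×113×320 = 0.9701 mm.
The rigid supports impose zero overall length change; the single axial force P common to all segments must satisfy P Σ Lᵢ/(AᵢEᵢ) = δ_free.
Σ Lᵢ/(AᵢEᵢ) = 390/(325×141×10³) + 320/(1825×45×10³) = 1.241×10⁻⁵ mm/N.
Hence P = δ_free / Σ(L/AE) = 0.9701/1.241×10⁻⁵ = 78.19 kN (tensile).
For the invar segment, free thermal change = 1.5×10⁻⁶×113×390 = 0.0661 mm and elastic change from P = 78190×390/(325×141×10³) = 0.6654 mm; these oppose, so the net change is 0.599 mm (segment lengthens).

|ΔL| ≈ 0.599 mm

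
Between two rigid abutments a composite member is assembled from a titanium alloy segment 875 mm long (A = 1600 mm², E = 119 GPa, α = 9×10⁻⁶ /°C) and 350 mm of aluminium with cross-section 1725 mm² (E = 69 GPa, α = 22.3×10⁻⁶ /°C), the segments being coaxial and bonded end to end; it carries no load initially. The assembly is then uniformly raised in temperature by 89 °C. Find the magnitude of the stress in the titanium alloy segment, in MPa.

σ ≈ 116 MPa (compressive)

With the walls removed the bar would change length by δ_free = Σ αᵢΔT Lᵢ = 9×10⁻⁶×89×875 + 22.3×10⁻⁶×89×350 = 1.396 mm.
The rigid supports impose zero overall length change; the single axial force P common to all segments must satisfy P Σ Lᵢ/(AᵢEᵢ) = δ_free.
The series flexibility is Σ Lᵢ/(AᵢEᵢ) = 875/(1600×119×10³) + 350/(1725×69×10³) = 7.536×10⁻⁶ mm/N.
Hence P = δ_free / Σ(L/AE) = 1.396/7.536×10⁻⁶ = 185.2 kN (compressive).
σ_{titanium alloy} = P / A = 185200 / 1600 = 115.7 MPa.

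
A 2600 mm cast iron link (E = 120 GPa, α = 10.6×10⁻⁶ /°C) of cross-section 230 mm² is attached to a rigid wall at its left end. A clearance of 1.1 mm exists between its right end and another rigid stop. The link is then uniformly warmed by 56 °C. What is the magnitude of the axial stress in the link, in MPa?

σ ≈ 20.5 MPa (compressive)

If the wall were absent the link would grow by αΔT L = 10.6×10⁻⁶ × 56 × 2600 = 1.543 mm.
After closing the 1.1 mm clearance, 1.543 − 1.1 = 0.4434 mm of expansion remains to be suppressed by the wall.
So σ = E(δ_free − g)/L = 120×10³ × 0.4434/2600 = 20.46 MPa.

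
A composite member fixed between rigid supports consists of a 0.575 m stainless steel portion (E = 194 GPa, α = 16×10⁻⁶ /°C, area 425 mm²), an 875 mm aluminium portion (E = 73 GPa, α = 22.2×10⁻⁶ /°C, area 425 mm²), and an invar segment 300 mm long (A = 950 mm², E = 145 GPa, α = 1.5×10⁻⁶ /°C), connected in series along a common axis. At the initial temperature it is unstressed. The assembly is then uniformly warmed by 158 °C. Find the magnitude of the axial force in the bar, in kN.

P ≈ 123 kN (compressive)

If the supports were absent, the total length change would be Σ αᵢΔT Lᵢ = 16×10⁻⁶×158×575 + 22.2×10⁻⁶×158×875 + 1.5×10⁻⁶×158×300 = 4.594 mm.
The rigid supports impose zero overall length change; the single axial force P common to all segments must satisfy P Σ Lᵢ/(AᵢEᵢ) = δ_free.
Σ Lᵢ/(AᵢEᵢ) = 575/(425×194×10³) + 875/(425×73×10³) + 300/(950×145×10³) = 3.735×10⁻⁵ mm/N.
So P = 4.594 / 3.735×10⁻⁵ = 123 kN, compressive.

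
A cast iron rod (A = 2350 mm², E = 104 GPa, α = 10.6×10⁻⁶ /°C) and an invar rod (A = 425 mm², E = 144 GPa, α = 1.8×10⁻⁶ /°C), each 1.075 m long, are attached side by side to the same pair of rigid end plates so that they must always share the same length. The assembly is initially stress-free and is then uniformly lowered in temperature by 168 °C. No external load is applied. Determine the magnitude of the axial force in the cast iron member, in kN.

Both members must finish at the same length. With the larger α, the cast iron tends to over-contract; the plates restrain it, putting the cast iron in tension and the invar in compression. With no external load the two internal forces are equal and opposite, magnitude P.
Equating the net (thermal + elastic) strains gives |α₁ − α₂|·ΔT = P·[1/(A₁E₁) + 1/(A₂E₂)].
|α₁ − α₂|·ΔT = 8.8×10⁻⁶ × 168 = 0.001478.
1/(A₁E₁) + 1/(A₂E₂) = 1/(2350×104×10³) + 1/(425×144×10³) = 2.043×10⁻⁸ N⁻¹.
P = 0.001478 / 2.043×10⁻⁸ = 72360 N = 72.36 kN.

P ≈ 72.4 kN (tensile in the cast iron)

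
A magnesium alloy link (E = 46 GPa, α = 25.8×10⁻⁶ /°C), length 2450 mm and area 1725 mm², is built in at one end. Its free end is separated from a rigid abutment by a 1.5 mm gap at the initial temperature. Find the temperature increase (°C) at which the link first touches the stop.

ΔT ≈ 23.7 °C

The gap closes when αΔT L = 1.5 mm, since the link is still unstressed at that instant.
ΔT = 1.5 / (25.8×10⁻⁶ × 2450) = 23.73 °C.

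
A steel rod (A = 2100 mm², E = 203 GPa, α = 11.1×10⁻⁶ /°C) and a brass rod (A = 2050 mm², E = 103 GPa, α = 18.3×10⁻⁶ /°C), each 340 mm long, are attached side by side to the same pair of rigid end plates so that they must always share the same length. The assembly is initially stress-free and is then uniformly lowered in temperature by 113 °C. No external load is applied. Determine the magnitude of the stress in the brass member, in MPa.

σ ≈ 56 MPa (tensile)

The brass has the larger α, so on cooling it would change length more than the steel if both were free. The rigid plates force a common final length, so the brass is put into tension and the steel into compression, with equal and opposite forces P (no external load).
Equating the net (thermal + elastic) strains gives |α₁ − α₂|·ΔT = P·[1/(A₁E₁) + 1/(A₂E₂)].
|α₁ − α₂|·ΔT = 7.2×10⁻⁶ × 113 = 0.0008136.
1/(A₁E₁) + 1/(A₂E₂) = 1/(2100×203×10³) + 1/(2050×103×10³) = 7.082×10⁻⁹ N⁻¹.
So P = 0.0008136 / 7.082×10⁻⁹ = 114.9 kN.
σ_{brass} = P/A₂ = 114900/2050 = 56.04 MPa, tensile.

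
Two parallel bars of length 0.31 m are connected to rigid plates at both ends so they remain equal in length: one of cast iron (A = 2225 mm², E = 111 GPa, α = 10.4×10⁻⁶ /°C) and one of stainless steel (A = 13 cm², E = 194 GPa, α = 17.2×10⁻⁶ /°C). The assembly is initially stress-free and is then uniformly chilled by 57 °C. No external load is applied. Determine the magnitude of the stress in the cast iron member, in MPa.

σ ≈ 21.7 MPa (compressive)

Both members must finish at the same length. With the larger α, the stainless steel tends to over-contract; the plates restrain it, putting the stainless steel in tension and the cast iron in compression. With no external load the two internal forces are equal and opposite, magnitude P.
Equating the net (thermal + elastic) strains gives |α₁ − α₂|·ΔT = P·[1/(A₁E₁) + 1/(A₂E₂)].
|α₁ − α₂|·ΔT = 6.8×10⁻⁶ × 57 = 0.0003876.
1/(A₁E₁) + 1/(A₂E₂) = 1/(2225×111×10³) + 1/(1300×194×10³) = 8.014×10⁻⁹ N⁻¹.
So P = 0.0003876 / 8.014×10⁻⁹ = 48.36 kN.
σ_{cast iron} = P/A₁ = 48360/2225 = 21.74 MPa, compressive.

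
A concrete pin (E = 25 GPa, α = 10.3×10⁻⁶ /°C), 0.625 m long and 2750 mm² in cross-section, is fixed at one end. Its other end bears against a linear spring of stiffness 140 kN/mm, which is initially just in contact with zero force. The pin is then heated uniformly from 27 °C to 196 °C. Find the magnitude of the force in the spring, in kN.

The unrestrained thermal change is αΔT L = 10.3×10⁻⁶ × 169 × 625 = 1.088 mm.
Let P be the compressive force at the spring. The pin shortens elastically by PL/(AE) and the spring compresses by P/k; together these equal δ_free.
P [ L/(AE) + 1/k ] = δ_free → P [ 625/(2750×25×10³) + 1/(140×10³) ] = 1.088.
P = 1.088 / 1.623×10⁻⁵ = 67020 N.

P ≈ 67 kN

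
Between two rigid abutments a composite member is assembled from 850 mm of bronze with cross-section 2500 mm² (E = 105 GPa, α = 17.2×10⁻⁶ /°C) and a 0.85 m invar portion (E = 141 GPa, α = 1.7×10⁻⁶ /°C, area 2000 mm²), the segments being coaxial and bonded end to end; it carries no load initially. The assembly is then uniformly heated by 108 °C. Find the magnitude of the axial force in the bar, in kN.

P ≈ 278 kN (compressive)

With the walls removed the bar would change length by δ_free = Σ αᵢΔT Lᵢ = 17.2×10⁻⁶×108×850 + 1.7×10⁻⁶×108×850 = 1.735 mm.
Since the ends are fixed, an axial force P builds up, equal in every segment, with P · Σ Lᵢ/(AᵢEᵢ) = δ_free.
Σ Lᵢ/(AᵢEᵢ) = 850/(2500×105×10³) + 850/(2000×141×10³) = 6.252×10⁻⁶ mm/N.
P = 1.735 / 6.252×10⁻⁶ = 277500 N = 277.5 kN, compressive.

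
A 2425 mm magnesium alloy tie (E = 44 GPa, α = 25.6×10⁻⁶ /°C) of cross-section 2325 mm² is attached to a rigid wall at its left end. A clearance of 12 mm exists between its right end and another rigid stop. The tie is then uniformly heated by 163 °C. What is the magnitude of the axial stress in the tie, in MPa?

σ ≈ 0 MPa

If the wall were absent the tie would grow by αΔT L = 25.6×10⁻⁶ × 163 × 2425 = 10.12 mm.
This is smaller than the 12 mm clearance, so the tie expands freely without reaching the stop — the stress is zero.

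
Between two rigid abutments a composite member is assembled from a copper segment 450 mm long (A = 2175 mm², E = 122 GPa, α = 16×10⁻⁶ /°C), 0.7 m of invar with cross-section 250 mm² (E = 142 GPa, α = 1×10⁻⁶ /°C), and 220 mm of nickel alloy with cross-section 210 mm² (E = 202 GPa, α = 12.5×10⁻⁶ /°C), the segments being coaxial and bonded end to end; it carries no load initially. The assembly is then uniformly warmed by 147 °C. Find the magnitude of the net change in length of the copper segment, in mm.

|ΔL| ≈ 0.959 mm

Free thermal expansion of the whole bar: Σ αᵢΔT Lᵢ = 16×10⁻⁶×147×450 + 1×10⁻⁶×147×700 + 12.5×10⁻⁶×147×220 = 1.566 mm.
The rigid supports impose zero overall length change; the single axial force P common to all segments must satisfy P Σ Lᵢ/(AᵢEᵢ) = δ_free.
The series flexibility is Σ Lᵢ/(AᵢEᵢ) = 450/(2175×122×10³) + 700/(250×142×10³) + 220/(210×202×10³) = 2.66×10⁻⁵ mm/N.
P = 1.566 / 2.66×10⁻⁵ = 58850 N = 58.85 kN, compressive.
For the copper segment, free thermal change = 16×10⁻⁶×147×450 = 1.058 mm and elastic change from P = 58850×450/(2175×122×10³) = 0.09981 mm; these oppose, so the net change is 0.959 mm (segment lengthens).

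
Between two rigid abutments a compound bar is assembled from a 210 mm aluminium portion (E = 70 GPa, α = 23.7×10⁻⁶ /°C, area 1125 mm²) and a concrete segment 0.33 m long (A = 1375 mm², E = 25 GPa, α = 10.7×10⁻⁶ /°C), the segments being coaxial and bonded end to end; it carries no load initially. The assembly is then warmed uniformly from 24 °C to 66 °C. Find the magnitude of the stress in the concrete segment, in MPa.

Free thermal expansion of the whole bar: Σ αᵢΔT Lᵢ = 23.7×10⁻⁶×42×210 + 10.7×10⁻⁶×42×330 = 0.3573 mm.
The rigid supports impose zero overall length change; the single axial force P common to all segments must satisfy P Σ Lᵢ/(AᵢEᵢ) = δ_free.
The series flexibility is Σ Lᵢ/(AᵢEᵢ) = 210/(1125×70×10³) + 330/(1375×25×10³) = 1.227×10⁻⁵ mm/N.
So P = 0.3573 / 1.227×10⁻⁵ = 29.13 kN, compressive.
σ_{concrete} = P / A = 29130 / 1375 = 21.19 MPa.

σ ≈ 21.2 MPa (compressive)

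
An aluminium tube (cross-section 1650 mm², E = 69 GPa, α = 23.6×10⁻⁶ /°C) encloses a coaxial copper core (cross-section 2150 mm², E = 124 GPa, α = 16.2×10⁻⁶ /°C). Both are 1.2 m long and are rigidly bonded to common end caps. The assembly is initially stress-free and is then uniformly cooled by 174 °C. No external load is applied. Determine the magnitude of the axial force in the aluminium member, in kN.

Equilibrium of a rigid end plate with no external load gives equal and opposite internal forces ±P in the two members. Since α_{aluminium} > α_{copper}, cooling drives the aluminium into tension and the copper into compression.
Setting the final lengths equal and cancelling L: (α₁ − α₂)ΔT = P/(A₁E₁) + P/(A₂E₂).
|α₁ − α₂|·ΔT = 7.4×10⁻⁶ × 174 = 0.001288.
1/(A₁E₁) + 1/(A₂E₂) = 1/(1650×69×10³) + 1/(2150×124×10³) = 1.253×10⁻⁸ N⁻¹.
P = 0.001288 / 1.253×10⁻⁸ = 102700 N = 102.7 kN.

P ≈ 103 kN (tensile in the aluminium)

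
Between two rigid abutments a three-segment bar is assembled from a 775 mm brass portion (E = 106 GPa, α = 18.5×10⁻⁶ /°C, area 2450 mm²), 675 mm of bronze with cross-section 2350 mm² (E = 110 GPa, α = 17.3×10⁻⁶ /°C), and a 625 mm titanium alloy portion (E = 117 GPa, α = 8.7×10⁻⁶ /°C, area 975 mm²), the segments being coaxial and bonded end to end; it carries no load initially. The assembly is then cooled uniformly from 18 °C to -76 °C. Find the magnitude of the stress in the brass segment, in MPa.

If the supports were absent, the total length change would be Σ αᵢΔT Lᵢ = 18.5×10⁻⁶×94×775 + 17.3×10⁻⁶×94×675 + 8.7×10⁻⁶×94×625 = 2.957 mm.
The walls prevent any net length change, so an axial force P (same in every segment) develops. Compatibility: P · Σ Lᵢ/(AᵢEᵢ) = δ_free.
Σ Lᵢ/(AᵢEᵢ) = 775/(2450×106×10³) + 675/(2350×110×10³) + 625/(975×117×10³) = 1.107×10⁻⁵ mm/N.
P = 2.957 / 1.107×10⁻⁵ = 267000 N = 267 kN, tensile.
σ_{brass} = P / A = 267000 / 2450 = 109 MPa.

σ ≈ 109 MPa (tensile)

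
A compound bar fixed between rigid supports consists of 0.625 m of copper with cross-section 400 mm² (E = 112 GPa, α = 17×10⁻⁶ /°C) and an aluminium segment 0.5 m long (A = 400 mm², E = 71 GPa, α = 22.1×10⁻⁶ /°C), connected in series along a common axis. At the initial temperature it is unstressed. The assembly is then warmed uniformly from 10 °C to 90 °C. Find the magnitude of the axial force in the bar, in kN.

P ≈ 54.9 kN (compressive)

With the walls removed the bar would change length by δ_free = Σ αᵢΔT Lᵢ = 17×10⁻⁶×80×625 + 22.1×10⁻⁶×80×500 = 1.734 mm.
The walls prevent any net length change, so an axial force P (same in every segment) develops. Compatibility: P · Σ Lᵢ/(AᵢEᵢ) = δ_free.
The series flexibility is Σ Lᵢ/(AᵢEᵢ) = 625/(400×112×10³) + 500/(400×71×10³) = 3.156×10⁻⁵ mm/N.
Hence P = δ_free / Σ(L/AE) = 1.734/3.156×10⁻⁵ = 54.95 kN (compressive).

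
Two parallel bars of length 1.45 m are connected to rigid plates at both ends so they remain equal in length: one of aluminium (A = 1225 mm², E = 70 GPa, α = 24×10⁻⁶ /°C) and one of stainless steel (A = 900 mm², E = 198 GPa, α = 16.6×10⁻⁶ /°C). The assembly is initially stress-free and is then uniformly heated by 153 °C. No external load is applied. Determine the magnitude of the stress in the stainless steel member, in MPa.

σ ≈ 72.8 MPa (tensile)

Equilibrium of a rigid end plate with no external load gives equal and opposite internal forces ±P in the two members. Since α_{aluminium} > α_{stainless steel}, heating drives the aluminium into compression and the stainless steel into tension.
Equating the net (thermal + elastic) strains gives |α₁ − α₂|·ΔT = P·[1/(A₁E₁) + 1/(A₂E₂)].
|α₁ − α₂|·ΔT = 7.4×10⁻⁶ × 153 = 0.001132.
1/(A₁E₁) + 1/(A₂E₂) = 1/(1225×70×10³) + 1/(900×198×10³) = 1.727×10⁻⁸ N⁻¹.
So P = 0.001132 / 1.727×10⁻⁸ = 65.55 kN.
σ_{stainless steel} = P/A₂ = 65550/900 = 72.83 MPa, tensile.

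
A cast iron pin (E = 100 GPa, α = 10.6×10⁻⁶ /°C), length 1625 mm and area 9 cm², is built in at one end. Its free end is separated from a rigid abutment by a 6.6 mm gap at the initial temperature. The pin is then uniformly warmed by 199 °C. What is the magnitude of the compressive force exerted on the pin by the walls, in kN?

P ≈ 0 kN

Free thermal elongation = αΔT L = 10.6×10⁻⁶ × 199 × 1625 = 3.428 mm.
Since δ_free = 3.43 mm is less than the 6.6 mm gap, the pin never touches the wall. No axial force develops.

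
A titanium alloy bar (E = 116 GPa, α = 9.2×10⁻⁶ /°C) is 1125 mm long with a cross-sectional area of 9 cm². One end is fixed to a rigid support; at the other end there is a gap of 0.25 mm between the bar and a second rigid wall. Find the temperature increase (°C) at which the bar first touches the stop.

ΔT ≈ 24.2 °C

The gap closes when αΔT L = 0.25 mm, since the bar is still unstressed at that instant.
So ΔT = g/(αL) = 0.25/(9.2×10⁻⁶ × 1125) = 24.15 °C.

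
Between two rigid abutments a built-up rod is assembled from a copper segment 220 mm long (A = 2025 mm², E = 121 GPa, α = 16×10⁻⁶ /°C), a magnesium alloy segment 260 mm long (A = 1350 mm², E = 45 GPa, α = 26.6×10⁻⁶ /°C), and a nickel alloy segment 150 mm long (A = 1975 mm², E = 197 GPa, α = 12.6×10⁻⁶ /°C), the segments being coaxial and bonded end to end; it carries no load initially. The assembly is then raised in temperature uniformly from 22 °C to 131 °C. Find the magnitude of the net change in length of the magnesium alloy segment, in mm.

If the supports were absent, the total length change would be Σ αᵢΔT Lᵢ = 16×10⁻⁶×109×220 + 26.6×10⁻⁶×109×260 + 12.6×10⁻⁶×109×150 = 1.344 mm.
The rigid supports impose zero overall length change; the single axial force P common to all segments must satisfy P Σ Lᵢ/(AᵢEᵢ) = δ_free.
The series flexibility is Σ Lᵢ/(AᵢEᵢ) = 220/(2025×121×10³) + 260/(1350×45×10³) + 150/(1975×197×10³) = 5.563×10⁻⁶ mm/N.
Hence P = δ_free / Σ(L/AE) = 1.344/5.563×10⁻⁶ = 241.5 kN (compressive).
For the magnesium alloy segment, free thermal change = 26.6×10⁻⁶×109×260 = 0.7538 mm and elastic change from P = 241500×260/(1350×45×10³) = 1.034 mm; these oppose, so the net change is 0.28 mm (segment shortens).

|ΔL| ≈ 0.28 mm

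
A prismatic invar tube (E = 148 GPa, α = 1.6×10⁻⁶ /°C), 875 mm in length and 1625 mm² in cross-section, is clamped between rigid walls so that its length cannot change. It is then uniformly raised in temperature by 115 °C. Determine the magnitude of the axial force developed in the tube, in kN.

With zero net strain, σ = E·αΔT = 148 GPa × 1.6×10⁻⁶ × 115 = 27.23 MPa.
P = AEαΔT = 1625 × 148×10³ × 1.6×10⁻⁶ × 115 = 44.25 kN (compressive).

P ≈ 44.3 kN (compressive)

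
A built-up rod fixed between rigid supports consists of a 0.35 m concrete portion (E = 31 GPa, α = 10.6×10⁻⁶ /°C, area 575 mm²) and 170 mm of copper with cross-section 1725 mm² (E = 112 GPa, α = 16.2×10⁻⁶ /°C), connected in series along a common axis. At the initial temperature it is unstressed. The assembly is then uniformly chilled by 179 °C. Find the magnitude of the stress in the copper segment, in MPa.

σ ≈ 32.7 MPa (tensile)

Free thermal contraction of the whole bar: Σ αᵢΔT Lᵢ = 10.6×10⁻⁶×179×350 + 16.2×10⁻⁶×179×170 = 1.157 mm.
The rigid supports impose zero overall length change; the single axial force P common to all segments must satisfy P Σ Lᵢ/(AᵢEᵢ) = δ_free.
Σ Lᵢ/(AᵢEᵢ) = 350/(575×31×10³) + 170/(1725×112×10³) = 2.052×10⁻⁵ mm/N.
So P = 1.157 / 2.052×10⁻⁵ = 56.4 kN, tensile.
σ_{copper} = P / A = 56400 / 1725 = 32.7 MPa.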